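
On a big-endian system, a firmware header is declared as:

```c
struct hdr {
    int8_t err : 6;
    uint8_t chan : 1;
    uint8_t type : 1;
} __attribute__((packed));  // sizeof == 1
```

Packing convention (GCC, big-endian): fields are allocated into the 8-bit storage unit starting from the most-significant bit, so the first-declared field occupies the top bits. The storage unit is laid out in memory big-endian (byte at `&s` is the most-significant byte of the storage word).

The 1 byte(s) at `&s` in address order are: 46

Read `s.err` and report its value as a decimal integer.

[0]=0x46 (big-endian) → word 0x46
err [2+:6] = (word>>2) & 0x3f = 17  ←
chan [1+:1] = (word>>1) & 0x1 = 1
type [0+:1] = (word>>0) & 0x1 = 0
err signed 6b, MSB=0: value = 17

17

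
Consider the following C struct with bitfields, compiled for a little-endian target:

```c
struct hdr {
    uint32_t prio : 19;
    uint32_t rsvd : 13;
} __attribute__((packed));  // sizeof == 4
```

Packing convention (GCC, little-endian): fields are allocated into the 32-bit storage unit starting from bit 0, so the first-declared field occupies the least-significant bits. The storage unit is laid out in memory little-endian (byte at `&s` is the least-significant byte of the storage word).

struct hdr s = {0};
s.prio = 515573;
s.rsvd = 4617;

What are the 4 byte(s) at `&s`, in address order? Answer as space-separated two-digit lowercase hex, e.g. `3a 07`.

f5 dd 4f 90

prio:19 = 515573 → 0x7ddf5 << 0 → word 0x0007ddf5
rsvd:13 = 4617 → 0x1209 << 19 → word 0x904fddf5
word = 0x904fddf5 → little-endian bytes:
  [0]=0xf5  [1]=0xdd  [2]=0x4f  [3]=0x90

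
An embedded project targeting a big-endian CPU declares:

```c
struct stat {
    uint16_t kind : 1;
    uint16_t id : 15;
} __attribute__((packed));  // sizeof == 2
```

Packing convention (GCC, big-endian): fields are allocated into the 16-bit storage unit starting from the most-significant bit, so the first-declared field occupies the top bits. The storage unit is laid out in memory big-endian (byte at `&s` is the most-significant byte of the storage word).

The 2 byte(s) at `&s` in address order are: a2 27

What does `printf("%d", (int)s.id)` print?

[0]=0xa2 [1]=0x27 (big-endian) → word 0xa227
kind [15+:1] = (word>>15) & 0x1 = 1
id [0+:15] = (word>>0) & 0x7fff = 8743  ←

8743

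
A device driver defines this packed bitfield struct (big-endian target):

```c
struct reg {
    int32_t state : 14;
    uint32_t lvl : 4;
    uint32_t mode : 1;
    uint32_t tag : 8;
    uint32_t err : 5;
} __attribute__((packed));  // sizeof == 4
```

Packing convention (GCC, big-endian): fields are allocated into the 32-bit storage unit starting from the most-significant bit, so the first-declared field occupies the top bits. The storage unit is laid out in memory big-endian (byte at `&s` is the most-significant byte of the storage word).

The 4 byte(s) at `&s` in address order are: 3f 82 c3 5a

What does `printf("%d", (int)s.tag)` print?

26

[0]=0x3f [1]=0x82 [2]=0xc3 [3]=0x5a (big-endian) → word 0x3f82c35a
state:14 @ bit 18 → (0x3f82c35a>>18)&0x3fff = 0xfe0
lvl:4 @ bit 14 → (0x3f82c35a>>14)&0xf = 0xb
mode:1 @ bit 13 → (0x3f82c35a>>13)&0x1 = 0x0
tag:8 @ bit 5 → (0x3f82c35a>>5)&0xff = 0x1a  ←
err:5 @ bit 0 → (0x3f82c35a>>0)&0x1f = 0x1a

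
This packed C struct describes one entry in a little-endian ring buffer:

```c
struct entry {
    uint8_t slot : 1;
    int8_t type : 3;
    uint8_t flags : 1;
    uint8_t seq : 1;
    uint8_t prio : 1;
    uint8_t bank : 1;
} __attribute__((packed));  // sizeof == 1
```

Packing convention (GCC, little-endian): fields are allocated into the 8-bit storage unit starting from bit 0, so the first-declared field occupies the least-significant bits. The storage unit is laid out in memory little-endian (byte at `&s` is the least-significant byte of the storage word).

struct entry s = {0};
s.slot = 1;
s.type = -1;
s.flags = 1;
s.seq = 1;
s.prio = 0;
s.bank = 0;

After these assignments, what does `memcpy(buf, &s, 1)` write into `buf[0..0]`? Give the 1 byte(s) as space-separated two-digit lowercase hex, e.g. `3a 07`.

[0+:1] slot=1 & 0x1 = 0x1; word=0x01
[1+:3] type=-1 & 0x7 = 0x7; word=0x0f
[4+:1] flags=1 & 0x1 = 0x1; word=0x1f
[5+:1] seq=1 & 0x1 = 0x1; word=0x3f
[6+:1] prio=0 & 0x1 = 0x0; word=0x3f
[7+:1] bank=0 & 0x1 = 0x0; word=0x3f
word = 0x3f → little-endian bytes:
  [0]=0x3f

3f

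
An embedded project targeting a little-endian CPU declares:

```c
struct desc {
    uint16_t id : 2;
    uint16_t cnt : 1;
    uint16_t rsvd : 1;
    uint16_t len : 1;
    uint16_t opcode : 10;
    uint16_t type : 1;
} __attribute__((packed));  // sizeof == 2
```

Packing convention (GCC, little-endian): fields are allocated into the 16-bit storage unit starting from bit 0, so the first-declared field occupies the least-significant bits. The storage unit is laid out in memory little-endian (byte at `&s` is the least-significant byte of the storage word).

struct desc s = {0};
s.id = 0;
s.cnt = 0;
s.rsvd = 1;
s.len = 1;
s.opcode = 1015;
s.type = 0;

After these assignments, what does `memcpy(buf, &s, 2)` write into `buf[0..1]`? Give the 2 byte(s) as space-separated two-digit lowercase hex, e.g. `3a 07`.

f8 7e

id (2b) val=0 bits=0x0 at bit 0: 0x0000
cnt (1b) val=0 bits=0x0 at bit 2: 0x0000
rsvd (1b) val=1 bits=0x1 at bit 3: 0x0008
len (1b) val=1 bits=0x1 at bit 4: 0x0018
opcode (10b) val=1015 bits=0x3f7 at bit 5: 0x7ef8
type (1b) val=0 bits=0x0 at bit 15: 0x7ef8
word = 0x7ef8 → little-endian bytes:
  [0]=0xf8  [1]=0x7e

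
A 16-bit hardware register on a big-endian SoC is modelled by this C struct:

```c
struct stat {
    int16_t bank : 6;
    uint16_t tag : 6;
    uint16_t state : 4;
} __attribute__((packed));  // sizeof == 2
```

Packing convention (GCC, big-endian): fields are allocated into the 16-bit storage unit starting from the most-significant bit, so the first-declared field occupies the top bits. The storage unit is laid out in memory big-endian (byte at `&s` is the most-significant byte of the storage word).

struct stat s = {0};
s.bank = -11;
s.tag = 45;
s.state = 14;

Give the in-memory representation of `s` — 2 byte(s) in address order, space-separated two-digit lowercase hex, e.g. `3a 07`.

bank (6b) val=-11 bits=0x35 at bit 10: 0xd400
tag (6b) val=45 bits=0x2d at bit 4: 0xd6d0
state (4b) val=14 bits=0xe at bit 0: 0xd6de
word = 0xd6de → big-endian bytes:
  [0]=0xd6  [1]=0xde

d6 de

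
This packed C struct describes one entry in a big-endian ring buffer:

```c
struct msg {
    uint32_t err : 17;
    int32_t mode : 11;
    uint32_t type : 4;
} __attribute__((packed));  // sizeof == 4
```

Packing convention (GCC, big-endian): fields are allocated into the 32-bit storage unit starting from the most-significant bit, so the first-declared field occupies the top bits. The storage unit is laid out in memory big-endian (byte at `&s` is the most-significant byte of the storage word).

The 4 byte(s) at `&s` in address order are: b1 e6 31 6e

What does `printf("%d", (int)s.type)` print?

14

[0]=0xb1 [1]=0xe6 [2]=0x31 [3]=0x6e (big-endian) → word 0xb1e6316e
err:17 @ bit 15 → (0xb1e6316e>>15)&0x1ffff = 0x163cc
mode:11 @ bit 4 → (0xb1e6316e>>4)&0x7ff = 0x316
type:4 @ bit 0 → (0xb1e6316e>>0)&0xf = 0xe  ←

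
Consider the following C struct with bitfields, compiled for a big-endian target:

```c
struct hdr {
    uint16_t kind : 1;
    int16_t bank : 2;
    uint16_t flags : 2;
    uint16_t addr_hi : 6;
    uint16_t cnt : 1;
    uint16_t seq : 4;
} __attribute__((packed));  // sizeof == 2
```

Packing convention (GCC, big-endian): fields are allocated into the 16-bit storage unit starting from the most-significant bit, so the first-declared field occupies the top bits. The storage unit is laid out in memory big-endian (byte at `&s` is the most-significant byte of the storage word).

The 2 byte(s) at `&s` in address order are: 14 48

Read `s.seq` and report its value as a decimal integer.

8

[0]=0x14 [1]=0x48 (big-endian) → word 0x1448
kind:1 @ bit 15 → (0x1448>>15)&0x1 = 0x0
bank:2 @ bit 13 → (0x1448>>13)&0x3 = 0x0
flags:2 @ bit 11 → (0x1448>>11)&0x3 = 0x2
addr_hi:6 @ bit 5 → (0x1448>>5)&0x3f = 0x22
cnt:1 @ bit 4 → (0x1448>>4)&0x1 = 0x0
seq:4 @ bit 0 → (0x1448>>0)&0xf = 0x8  ←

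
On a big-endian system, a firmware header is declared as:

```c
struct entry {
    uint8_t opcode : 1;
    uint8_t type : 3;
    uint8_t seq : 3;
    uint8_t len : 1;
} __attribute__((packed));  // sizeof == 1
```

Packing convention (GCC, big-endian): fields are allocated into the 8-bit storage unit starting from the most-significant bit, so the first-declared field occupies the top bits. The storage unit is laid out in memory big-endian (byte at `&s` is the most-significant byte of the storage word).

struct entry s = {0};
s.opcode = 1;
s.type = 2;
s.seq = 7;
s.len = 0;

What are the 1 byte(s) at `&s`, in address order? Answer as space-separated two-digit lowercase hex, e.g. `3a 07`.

ae

[7+:1] opcode=1 & 0x1 = 0x1; word=0x80
[4+:3] type=2 & 0x7 = 0x2; word=0xa0
[1+:3] seq=7 & 0x7 = 0x7; word=0xae
[0+:1] len=0 & 0x1 = 0x0; word=0xae
word = 0xae → big-endian bytes:
  [0]=0xae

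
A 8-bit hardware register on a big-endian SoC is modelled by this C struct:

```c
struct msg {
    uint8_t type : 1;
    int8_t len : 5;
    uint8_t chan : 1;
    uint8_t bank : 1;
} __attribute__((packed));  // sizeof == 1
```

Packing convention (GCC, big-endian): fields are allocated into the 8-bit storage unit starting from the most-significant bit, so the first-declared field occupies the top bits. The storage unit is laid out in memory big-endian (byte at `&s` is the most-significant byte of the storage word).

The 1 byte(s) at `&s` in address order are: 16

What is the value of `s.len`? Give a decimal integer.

5

[0]=0x16 (big-endian) → word 0x16
type [7+:1] = (word>>7) & 0x1 = 0
len [2+:5] = (word>>2) & 0x1f = 5  ←
chan [1+:1] = (word>>1) & 0x1 = 1
bank [0+:1] = (word>>0) & 0x1 = 0
len signed 5b, MSB=0: value = 5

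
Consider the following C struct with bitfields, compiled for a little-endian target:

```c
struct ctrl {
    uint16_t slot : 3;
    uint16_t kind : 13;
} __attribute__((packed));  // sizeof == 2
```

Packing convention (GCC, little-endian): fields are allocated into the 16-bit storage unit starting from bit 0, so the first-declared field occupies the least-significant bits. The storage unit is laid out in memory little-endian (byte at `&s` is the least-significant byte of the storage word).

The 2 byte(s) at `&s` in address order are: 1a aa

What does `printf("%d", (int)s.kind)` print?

5443

[0]=0x1a [1]=0xaa (little-endian) → word 0xaa1a
slot [0+:3] = (word>>0) & 0x7 = 2
kind [3+:13] = (word>>3) & 0x1fff = 5443  ←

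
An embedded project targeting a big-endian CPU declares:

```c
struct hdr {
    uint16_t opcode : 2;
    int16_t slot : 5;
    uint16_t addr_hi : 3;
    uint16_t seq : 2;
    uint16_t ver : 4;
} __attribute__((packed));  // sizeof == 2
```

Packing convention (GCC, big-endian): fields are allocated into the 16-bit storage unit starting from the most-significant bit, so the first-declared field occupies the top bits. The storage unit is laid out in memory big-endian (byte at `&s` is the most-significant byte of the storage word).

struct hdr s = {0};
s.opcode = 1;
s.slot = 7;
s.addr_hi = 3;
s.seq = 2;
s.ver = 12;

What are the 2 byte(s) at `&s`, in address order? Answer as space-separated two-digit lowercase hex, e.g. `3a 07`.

4e ec

opcode (2b) val=1 bits=0x1 at bit 14: 0x4000
slot (5b) val=7 bits=0x7 at bit 9: 0x4e00
addr_hi (3b) val=3 bits=0x3 at bit 6: 0x4ec0
seq (2b) val=2 bits=0x2 at bit 4: 0x4ee0
ver (4b) val=12 bits=0xc at bit 0: 0x4eec
word = 0x4eec → big-endian bytes:
  [0]=0x4e  [1]=0xec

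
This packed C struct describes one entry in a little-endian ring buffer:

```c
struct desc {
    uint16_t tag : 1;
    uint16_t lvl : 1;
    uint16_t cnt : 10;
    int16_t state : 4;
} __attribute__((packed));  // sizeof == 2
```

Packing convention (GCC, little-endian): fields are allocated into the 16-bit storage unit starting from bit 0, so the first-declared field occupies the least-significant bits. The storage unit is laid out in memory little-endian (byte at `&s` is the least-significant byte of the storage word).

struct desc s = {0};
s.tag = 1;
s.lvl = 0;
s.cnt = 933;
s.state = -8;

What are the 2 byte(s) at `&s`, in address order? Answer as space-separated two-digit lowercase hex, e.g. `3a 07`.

tag (1b) val=1 bits=0x1 at bit 0: 0x0001
lvl (1b) val=0 bits=0x0 at bit 1: 0x0001
cnt (10b) val=933 bits=0x3a5 at bit 2: 0x0e95
state (4b) val=-8 bits=0x8 at bit 12: 0x8e95
word = 0x8e95 → little-endian bytes:
  [0]=0x95  [1]=0x8e

95 8e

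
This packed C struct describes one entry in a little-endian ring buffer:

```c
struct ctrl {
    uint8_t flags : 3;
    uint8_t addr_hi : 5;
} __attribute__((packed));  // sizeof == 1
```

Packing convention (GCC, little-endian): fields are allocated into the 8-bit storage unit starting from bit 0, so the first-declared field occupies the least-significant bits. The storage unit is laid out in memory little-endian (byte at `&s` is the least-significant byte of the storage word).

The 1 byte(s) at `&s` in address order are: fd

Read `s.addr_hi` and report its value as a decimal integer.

31

[0]=0xfd (little-endian) → word 0xfd
flags [0+:3] = (word>>0) & 0x7 = 5
addr_hi [3+:5] = (word>>3) & 0x1f = 31  ←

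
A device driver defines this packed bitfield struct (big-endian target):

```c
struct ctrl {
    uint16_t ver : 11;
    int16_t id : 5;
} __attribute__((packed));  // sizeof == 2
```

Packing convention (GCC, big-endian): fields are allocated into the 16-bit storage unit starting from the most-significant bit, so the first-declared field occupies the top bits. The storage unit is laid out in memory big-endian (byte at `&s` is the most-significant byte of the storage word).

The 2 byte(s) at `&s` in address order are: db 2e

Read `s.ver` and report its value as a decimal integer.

1753

[0]=0xdb [1]=0x2e (big-endian) → word 0xdb2e
ver:11 @ bit 5 → (0xdb2e>>5)&0x7ff = 0x6d9  ←
id:5 @ bit 0 → (0xdb2e>>0)&0x1f = 0xe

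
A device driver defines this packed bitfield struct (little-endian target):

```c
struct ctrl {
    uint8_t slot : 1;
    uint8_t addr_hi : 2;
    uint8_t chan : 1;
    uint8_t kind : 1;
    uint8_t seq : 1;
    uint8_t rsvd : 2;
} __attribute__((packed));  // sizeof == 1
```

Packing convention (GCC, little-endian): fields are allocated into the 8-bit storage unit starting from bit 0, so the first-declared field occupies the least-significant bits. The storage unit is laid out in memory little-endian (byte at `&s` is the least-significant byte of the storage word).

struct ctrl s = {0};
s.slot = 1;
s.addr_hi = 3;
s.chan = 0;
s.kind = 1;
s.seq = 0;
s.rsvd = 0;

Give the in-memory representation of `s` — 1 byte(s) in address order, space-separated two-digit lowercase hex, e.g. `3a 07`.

slot (1b) val=1 bits=0x1 at bit 0: 0x01
addr_hi (2b) val=3 bits=0x3 at bit 1: 0x07
chan (1b) val=0 bits=0x0 at bit 3: 0x07
kind (1b) val=1 bits=0x1 at bit 4: 0x17
seq (1b) val=0 bits=0x0 at bit 5: 0x17
rsvd (2b) val=0 bits=0x0 at bit 6: 0x17
word = 0x17 → little-endian bytes:
  [0]=0x17

17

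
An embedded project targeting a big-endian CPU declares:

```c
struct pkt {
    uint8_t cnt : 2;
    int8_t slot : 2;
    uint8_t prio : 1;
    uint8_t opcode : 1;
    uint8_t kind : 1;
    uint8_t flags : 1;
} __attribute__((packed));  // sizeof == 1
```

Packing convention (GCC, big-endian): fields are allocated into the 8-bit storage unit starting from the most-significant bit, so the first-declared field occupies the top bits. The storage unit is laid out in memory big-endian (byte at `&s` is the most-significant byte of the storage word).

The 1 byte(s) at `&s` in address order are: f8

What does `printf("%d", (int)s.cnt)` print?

[0]=0xf8 (big-endian) → word 0xf8
cnt:2 @ bit 6 → (0xf8>>6)&0x3 = 0x3  ←
slot:2 @ bit 4 → (0xf8>>4)&0x3 = 0x3
prio:1 @ bit 3 → (0xf8>>3)&0x1 = 0x1
opcode:1 @ bit 2 → (0xf8>>2)&0x1 = 0x0
kind:1 @ bit 1 → (0xf8>>1)&0x1 = 0x0
flags:1 @ bit 0 → (0xf8>>0)&0x1 = 0x0

3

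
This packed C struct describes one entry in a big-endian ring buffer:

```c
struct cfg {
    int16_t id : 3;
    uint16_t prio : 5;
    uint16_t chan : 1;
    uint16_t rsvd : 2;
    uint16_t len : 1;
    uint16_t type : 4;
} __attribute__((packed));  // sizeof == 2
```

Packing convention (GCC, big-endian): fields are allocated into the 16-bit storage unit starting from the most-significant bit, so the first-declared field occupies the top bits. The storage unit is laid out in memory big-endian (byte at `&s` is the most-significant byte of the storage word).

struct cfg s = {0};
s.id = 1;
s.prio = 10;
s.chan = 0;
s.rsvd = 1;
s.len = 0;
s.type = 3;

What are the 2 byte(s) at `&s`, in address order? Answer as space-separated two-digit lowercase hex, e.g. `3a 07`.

2a 23

[13+:3] id=1 & 0x7 = 0x1; word=0x2000
[8+:5] prio=10 & 0x1f = 0xa; word=0x2a00
[7+:1] chan=0 & 0x1 = 0x0; word=0x2a00
[5+:2] rsvd=1 & 0x3 = 0x1; word=0x2a20
[4+:1] len=0 & 0x1 = 0x0; word=0x2a20
[0+:4] type=3 & 0xf = 0x3; word=0x2a23
word = 0x2a23 → big-endian bytes:
  [0]=0x2a  [1]=0x23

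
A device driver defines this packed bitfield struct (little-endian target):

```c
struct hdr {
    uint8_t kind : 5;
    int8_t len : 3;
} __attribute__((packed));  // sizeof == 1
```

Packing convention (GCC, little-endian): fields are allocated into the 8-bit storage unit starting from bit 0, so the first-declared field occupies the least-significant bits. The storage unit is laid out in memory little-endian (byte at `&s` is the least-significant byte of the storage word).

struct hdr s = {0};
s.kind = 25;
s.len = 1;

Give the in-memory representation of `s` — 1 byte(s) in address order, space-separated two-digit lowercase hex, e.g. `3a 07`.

[0+:5] kind=25 & 0x1f = 0x19; word=0x19
[5+:3] len=1 & 0x7 = 0x1; word=0x39
word = 0x39 → little-endian bytes:
  [0]=0x39

39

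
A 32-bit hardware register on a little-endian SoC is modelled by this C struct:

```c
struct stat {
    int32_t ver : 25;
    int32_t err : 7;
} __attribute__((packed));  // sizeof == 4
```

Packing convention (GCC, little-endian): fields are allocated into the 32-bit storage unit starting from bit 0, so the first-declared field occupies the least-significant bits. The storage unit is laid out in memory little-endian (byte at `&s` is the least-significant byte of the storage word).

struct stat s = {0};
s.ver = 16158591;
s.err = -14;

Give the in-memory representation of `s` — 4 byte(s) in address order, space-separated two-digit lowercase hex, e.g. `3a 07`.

ver (25b) val=16158591 bits=0xf68f7f at bit 0: 0x00f68f7f
err (7b) val=-14 bits=0x72 at bit 25: 0xe4f68f7f
word = 0xe4f68f7f → little-endian bytes:
  [0]=0x7f  [1]=0x8f  [2]=0xf6  [3]=0xe4

7f 8f f6 e4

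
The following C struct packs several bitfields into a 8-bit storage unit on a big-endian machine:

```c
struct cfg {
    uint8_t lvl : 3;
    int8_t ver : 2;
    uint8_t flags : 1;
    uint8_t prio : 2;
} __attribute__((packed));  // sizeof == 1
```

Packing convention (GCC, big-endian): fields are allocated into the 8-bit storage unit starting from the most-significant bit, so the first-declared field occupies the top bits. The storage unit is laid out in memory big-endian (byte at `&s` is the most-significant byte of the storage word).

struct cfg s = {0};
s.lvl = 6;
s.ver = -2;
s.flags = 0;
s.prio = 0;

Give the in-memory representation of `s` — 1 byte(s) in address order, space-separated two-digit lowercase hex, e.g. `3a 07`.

d0

lvl (3b) val=6 bits=0x6 at bit 5: 0xc0
ver (2b) val=-2 bits=0x2 at bit 3: 0xd0
flags (1b) val=0 bits=0x0 at bit 2: 0xd0
prio (2b) val=0 bits=0x0 at bit 0: 0xd0
word = 0xd0 → big-endian bytes:
  [0]=0xd0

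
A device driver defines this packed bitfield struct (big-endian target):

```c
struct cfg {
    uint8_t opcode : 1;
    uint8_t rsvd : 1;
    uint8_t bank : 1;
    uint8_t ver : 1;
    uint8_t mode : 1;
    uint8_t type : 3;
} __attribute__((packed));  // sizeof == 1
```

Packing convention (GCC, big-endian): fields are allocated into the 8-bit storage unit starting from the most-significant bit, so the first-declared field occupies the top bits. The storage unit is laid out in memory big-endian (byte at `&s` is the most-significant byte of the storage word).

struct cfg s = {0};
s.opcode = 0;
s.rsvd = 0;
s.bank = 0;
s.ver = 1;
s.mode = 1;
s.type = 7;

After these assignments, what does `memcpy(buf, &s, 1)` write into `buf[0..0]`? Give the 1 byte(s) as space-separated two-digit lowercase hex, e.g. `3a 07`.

opcode (1b) val=0 bits=0x0 at bit 7: 0x00
rsvd (1b) val=0 bits=0x0 at bit 6: 0x00
bank (1b) val=0 bits=0x0 at bit 5: 0x00
ver (1b) val=1 bits=0x1 at bit 4: 0x10
mode (1b) val=1 bits=0x1 at bit 3: 0x18
type (3b) val=7 bits=0x7 at bit 0: 0x1f
word = 0x1f → big-endian bytes:
  [0]=0x1f

1f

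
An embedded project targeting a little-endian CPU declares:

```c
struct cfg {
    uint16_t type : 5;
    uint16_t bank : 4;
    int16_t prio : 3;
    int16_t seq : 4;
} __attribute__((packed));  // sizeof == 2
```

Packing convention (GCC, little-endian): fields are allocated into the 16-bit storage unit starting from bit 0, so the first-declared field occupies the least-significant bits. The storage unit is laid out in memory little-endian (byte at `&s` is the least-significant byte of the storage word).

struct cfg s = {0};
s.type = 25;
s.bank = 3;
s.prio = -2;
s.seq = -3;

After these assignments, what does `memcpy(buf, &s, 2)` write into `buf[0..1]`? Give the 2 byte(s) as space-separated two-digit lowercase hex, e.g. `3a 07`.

type:5 = 25 → 0x19 << 0 → word 0x0019
bank:4 = 3 → 0x3 << 5 → word 0x0079
prio:3 = -2 → 0x6 << 9 → word 0x0c79
seq:4 = -3 → 0xd << 12 → word 0xdc79
word = 0xdc79 → little-endian bytes:
  [0]=0x79  [1]=0xdc

79 dc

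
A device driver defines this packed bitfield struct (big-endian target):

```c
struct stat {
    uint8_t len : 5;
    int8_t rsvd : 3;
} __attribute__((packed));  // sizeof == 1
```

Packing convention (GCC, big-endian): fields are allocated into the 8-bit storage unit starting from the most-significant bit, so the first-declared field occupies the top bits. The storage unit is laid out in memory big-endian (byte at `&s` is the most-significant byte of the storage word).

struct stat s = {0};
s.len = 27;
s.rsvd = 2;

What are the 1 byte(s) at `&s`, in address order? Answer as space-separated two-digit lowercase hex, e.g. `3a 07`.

da

[3+:5] len=27 & 0x1f = 0x1b; word=0xd8
[0+:3] rsvd=2 & 0x7 = 0x2; word=0xda
word = 0xda → big-endian bytes:
  [0]=0xda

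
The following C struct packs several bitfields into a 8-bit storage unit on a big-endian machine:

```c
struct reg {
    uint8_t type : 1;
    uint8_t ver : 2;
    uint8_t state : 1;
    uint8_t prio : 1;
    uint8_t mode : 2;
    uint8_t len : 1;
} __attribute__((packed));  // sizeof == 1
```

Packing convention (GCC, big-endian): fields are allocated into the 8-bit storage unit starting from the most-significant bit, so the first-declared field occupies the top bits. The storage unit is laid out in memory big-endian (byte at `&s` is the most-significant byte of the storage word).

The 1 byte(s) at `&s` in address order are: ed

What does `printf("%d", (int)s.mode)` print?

[0]=0xed (big-endian) → word 0xed
type [7+:1] = (word>>7) & 0x1 = 1
ver [5+:2] = (word>>5) & 0x3 = 3
state [4+:1] = (word>>4) & 0x1 = 0
prio [3+:1] = (word>>3) & 0x1 = 1
mode [1+:2] = (word>>1) & 0x3 = 2  ←
len [0+:1] = (word>>0) & 0x1 = 1

2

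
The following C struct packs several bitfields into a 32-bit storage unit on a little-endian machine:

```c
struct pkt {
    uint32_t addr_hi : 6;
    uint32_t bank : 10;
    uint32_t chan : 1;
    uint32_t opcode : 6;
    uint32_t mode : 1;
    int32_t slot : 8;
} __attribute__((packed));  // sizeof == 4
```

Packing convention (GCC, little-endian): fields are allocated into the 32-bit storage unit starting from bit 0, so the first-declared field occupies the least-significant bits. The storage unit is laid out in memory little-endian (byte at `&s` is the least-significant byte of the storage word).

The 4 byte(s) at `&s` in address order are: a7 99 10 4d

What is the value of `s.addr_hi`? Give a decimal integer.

39

[0]=0xa7 [1]=0x99 [2]=0x10 [3]=0x4d (little-endian) → word 0x4d1099a7
addr_hi:6 @ bit 0 → (0x4d1099a7>>0)&0x3f = 0x27  ←
bank:10 @ bit 6 → (0x4d1099a7>>6)&0x3ff = 0x266
chan:1 @ bit 16 → (0x4d1099a7>>16)&0x1 = 0x0
opcode:6 @ bit 17 → (0x4d1099a7>>17)&0x3f = 0x8
mode:1 @ bit 23 → (0x4d1099a7>>23)&0x1 = 0x0
slot:8 @ bit 24 → (0x4d1099a7>>24)&0xff = 0x4d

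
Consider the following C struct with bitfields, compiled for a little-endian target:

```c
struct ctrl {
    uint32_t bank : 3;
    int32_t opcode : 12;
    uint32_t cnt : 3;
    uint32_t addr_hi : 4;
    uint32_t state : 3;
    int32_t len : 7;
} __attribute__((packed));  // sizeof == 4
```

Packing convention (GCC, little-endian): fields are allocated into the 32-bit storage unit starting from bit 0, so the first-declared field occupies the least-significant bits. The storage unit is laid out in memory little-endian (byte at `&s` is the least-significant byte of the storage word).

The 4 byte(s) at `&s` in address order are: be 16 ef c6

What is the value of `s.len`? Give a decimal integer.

[0]=0xbe [1]=0x16 [2]=0xef [3]=0xc6 (little-endian) → word 0xc6ef16be
bank:3 @ bit 0 → (0xc6ef16be>>0)&0x7 = 0x6
opcode:12 @ bit 3 → (0xc6ef16be>>3)&0xfff = 0x2d7
cnt:3 @ bit 15 → (0xc6ef16be>>15)&0x7 = 0x6
addr_hi:4 @ bit 18 → (0xc6ef16be>>18)&0xf = 0xb
state:3 @ bit 22 → (0xc6ef16be>>22)&0x7 = 0x3
len:7 @ bit 25 → (0xc6ef16be>>25)&0x7f = 0x63  ←
len signed 7b, MSB=1: 99 - 128 = -29

-29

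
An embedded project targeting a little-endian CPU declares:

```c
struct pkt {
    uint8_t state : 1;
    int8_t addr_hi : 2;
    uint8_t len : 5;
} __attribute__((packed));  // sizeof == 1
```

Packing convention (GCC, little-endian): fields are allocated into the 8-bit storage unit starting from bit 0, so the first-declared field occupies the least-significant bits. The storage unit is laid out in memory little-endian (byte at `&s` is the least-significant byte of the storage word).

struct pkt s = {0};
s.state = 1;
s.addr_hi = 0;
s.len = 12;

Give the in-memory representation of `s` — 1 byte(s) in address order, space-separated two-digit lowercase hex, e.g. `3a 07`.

[0+:1] state=1 & 0x1 = 0x1; word=0x01
[1+:2] addr_hi=0 & 0x3 = 0x0; word=0x01
[3+:5] len=12 & 0x1f = 0xc; word=0x61
word = 0x61 → little-endian bytes:
  [0]=0x61

61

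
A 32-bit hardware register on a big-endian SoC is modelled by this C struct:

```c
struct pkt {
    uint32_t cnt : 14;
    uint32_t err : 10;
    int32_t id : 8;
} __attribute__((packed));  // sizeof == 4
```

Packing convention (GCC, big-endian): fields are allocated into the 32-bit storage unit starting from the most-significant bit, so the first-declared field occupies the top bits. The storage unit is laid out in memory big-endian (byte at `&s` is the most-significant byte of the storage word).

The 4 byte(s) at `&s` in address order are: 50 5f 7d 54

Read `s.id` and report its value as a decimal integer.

[0]=0x50 [1]=0x5f [2]=0x7d [3]=0x54 (big-endian) → word 0x505f7d54
cnt [18+:14] = (word>>18) & 0x3fff = 5143
err [8+:10] = (word>>8) & 0x3ff = 893
id [0+:8] = (word>>0) & 0xff = 84  ←
id signed 8b, MSB=0: value = 84

84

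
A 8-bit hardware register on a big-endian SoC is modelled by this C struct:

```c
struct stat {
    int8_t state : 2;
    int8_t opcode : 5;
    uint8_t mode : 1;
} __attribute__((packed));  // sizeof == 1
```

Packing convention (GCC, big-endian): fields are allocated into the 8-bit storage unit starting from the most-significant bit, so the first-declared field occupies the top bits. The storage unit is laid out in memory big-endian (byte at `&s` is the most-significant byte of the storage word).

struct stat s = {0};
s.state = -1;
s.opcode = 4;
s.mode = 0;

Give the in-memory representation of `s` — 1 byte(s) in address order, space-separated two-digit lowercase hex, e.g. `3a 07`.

c8

[6+:2] state=-1 & 0x3 = 0x3; word=0xc0
[1+:5] opcode=4 & 0x1f = 0x4; word=0xc8
[0+:1] mode=0 & 0x1 = 0x0; word=0xc8
word = 0xc8 → big-endian bytes:
  [0]=0xc8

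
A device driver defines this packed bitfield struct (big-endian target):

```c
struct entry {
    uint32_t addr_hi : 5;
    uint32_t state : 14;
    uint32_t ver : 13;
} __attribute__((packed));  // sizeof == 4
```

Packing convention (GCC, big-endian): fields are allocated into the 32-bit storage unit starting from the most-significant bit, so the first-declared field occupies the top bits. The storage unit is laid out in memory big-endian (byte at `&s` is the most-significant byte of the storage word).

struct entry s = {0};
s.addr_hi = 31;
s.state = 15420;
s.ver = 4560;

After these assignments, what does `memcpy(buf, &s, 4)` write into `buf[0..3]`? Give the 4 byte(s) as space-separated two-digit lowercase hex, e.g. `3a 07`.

addr_hi:5 = 31 → 0x1f << 27 → word 0xf8000000
state:14 = 15420 → 0x3c3c << 13 → word 0xff878000
ver:13 = 4560 → 0x11d0 << 0 → word 0xff8791d0
word = 0xff8791d0 → big-endian bytes:
  [0]=0xff  [1]=0x87  [2]=0x91  [3]=0xd0

ff 87 91 d0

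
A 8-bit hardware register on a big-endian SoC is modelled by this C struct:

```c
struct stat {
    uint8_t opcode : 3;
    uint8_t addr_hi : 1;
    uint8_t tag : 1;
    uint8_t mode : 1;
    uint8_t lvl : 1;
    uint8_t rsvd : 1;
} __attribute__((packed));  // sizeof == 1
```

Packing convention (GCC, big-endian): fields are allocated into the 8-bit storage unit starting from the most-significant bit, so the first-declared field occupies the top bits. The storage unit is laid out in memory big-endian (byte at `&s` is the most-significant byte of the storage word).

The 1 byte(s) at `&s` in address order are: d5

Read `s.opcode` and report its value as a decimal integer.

[0]=0xd5 (big-endian) → word 0xd5
opcode:3 @ bit 5 → (0xd5>>5)&0x7 = 0x6  ←
addr_hi:1 @ bit 4 → (0xd5>>4)&0x1 = 0x1
tag:1 @ bit 3 → (0xd5>>3)&0x1 = 0x0
mode:1 @ bit 2 → (0xd5>>2)&0x1 = 0x1
lvl:1 @ bit 1 → (0xd5>>1)&0x1 = 0x0
rsvd:1 @ bit 0 → (0xd5>>0)&0x1 = 0x1

6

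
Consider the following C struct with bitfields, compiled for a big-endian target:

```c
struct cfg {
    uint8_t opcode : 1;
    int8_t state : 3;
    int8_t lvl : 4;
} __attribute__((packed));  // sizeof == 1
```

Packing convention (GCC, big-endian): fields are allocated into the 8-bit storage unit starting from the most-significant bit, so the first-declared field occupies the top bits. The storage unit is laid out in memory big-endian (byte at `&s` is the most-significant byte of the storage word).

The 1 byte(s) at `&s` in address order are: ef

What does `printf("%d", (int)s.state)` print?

-2

[0]=0xef (big-endian) → word 0xef
opcode:1 @ bit 7 → (0xef>>7)&0x1 = 0x1
state:3 @ bit 4 → (0xef>>4)&0x7 = 0x6  ←
lvl:4 @ bit 0 → (0xef>>0)&0xf = 0xf
state signed 3b, MSB=1: 6 - 8 = -2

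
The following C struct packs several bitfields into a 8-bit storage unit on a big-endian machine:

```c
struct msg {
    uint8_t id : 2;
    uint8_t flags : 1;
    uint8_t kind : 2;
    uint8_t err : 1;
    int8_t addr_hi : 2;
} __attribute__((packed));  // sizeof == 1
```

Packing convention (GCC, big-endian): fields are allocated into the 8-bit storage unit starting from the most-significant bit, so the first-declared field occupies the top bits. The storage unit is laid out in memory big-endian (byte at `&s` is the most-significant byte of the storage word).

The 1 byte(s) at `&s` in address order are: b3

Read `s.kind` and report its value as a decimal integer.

[0]=0xb3 (big-endian) → word 0xb3
id:2 @ bit 6 → (0xb3>>6)&0x3 = 0x2
flags:1 @ bit 5 → (0xb3>>5)&0x1 = 0x1
kind:2 @ bit 3 → (0xb3>>3)&0x3 = 0x2  ←
err:1 @ bit 2 → (0xb3>>2)&0x1 = 0x0
addr_hi:2 @ bit 0 → (0xb3>>0)&0x3 = 0x3

2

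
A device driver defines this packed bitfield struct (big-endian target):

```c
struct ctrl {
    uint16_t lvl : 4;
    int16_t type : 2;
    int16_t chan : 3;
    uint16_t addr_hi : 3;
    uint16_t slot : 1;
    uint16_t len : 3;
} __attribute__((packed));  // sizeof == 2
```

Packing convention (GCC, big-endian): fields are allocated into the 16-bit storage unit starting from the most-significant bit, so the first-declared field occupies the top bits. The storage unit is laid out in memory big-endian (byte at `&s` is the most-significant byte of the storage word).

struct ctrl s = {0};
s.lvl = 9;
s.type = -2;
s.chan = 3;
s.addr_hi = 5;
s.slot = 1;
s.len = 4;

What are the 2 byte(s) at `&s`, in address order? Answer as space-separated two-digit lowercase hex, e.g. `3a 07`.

99 dc

[12+:4] lvl=9 & 0xf = 0x9; word=0x9000
[10+:2] type=-2 & 0x3 = 0x2; word=0x9800
[7+:3] chan=3 & 0x7 = 0x3; word=0x9980
[4+:3] addr_hi=5 & 0x7 = 0x5; word=0x99d0
[3+:1] slot=1 & 0x1 = 0x1; word=0x99d8
[0+:3] len=4 & 0x7 = 0x4; word=0x99dc
word = 0x99dc → big-endian bytes:
  [0]=0x99  [1]=0xdc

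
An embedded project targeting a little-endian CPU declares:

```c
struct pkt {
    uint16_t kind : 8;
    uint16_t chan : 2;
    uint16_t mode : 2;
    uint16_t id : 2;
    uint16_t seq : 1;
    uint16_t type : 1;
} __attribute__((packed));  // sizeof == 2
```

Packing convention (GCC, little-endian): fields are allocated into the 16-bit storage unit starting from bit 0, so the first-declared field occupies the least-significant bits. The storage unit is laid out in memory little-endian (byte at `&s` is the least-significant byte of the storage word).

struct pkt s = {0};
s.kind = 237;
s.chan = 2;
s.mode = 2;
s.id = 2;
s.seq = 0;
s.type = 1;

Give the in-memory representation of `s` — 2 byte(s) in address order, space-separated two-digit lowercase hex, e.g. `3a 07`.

kind (8b) val=237 bits=0xed at bit 0: 0x00ed
chan (2b) val=2 bits=0x2 at bit 8: 0x02ed
mode (2b) val=2 bits=0x2 at bit 10: 0x0aed
id (2b) val=2 bits=0x2 at bit 12: 0x2aed
seq (1b) val=0 bits=0x0 at bit 14: 0x2aed
type (1b) val=1 bits=0x1 at bit 15: 0xaaed
word = 0xaaed → little-endian bytes:
  [0]=0xed  [1]=0xaa

ed aa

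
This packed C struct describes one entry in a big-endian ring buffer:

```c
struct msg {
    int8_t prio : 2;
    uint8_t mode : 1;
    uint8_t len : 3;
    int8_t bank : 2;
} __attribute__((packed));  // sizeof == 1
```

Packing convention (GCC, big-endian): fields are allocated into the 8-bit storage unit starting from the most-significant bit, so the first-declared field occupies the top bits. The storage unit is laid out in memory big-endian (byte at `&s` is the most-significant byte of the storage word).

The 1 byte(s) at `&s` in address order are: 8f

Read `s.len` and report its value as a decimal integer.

3

[0]=0x8f (big-endian) → word 0x8f
prio [6+:2] = (word>>6) & 0x3 = 2
mode [5+:1] = (word>>5) & 0x1 = 0
len [2+:3] = (word>>2) & 0x7 = 3  ←
bank [0+:2] = (word>>0) & 0x3 = 3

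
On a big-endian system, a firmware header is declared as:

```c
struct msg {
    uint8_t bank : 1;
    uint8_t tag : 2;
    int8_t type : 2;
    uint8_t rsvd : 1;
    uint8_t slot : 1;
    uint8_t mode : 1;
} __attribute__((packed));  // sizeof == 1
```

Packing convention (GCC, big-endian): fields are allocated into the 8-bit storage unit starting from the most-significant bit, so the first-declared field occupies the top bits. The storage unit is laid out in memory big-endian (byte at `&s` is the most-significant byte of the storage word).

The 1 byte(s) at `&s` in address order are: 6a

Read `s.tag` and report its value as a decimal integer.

3

[0]=0x6a (big-endian) → word 0x6a
bank:1 @ bit 7 → (0x6a>>7)&0x1 = 0x0
tag:2 @ bit 5 → (0x6a>>5)&0x3 = 0x3  ←
type:2 @ bit 3 → (0x6a>>3)&0x3 = 0x1
rsvd:1 @ bit 2 → (0x6a>>2)&0x1 = 0x0
slot:1 @ bit 1 → (0x6a>>1)&0x1 = 0x1
mode:1 @ bit 0 → (0x6a>>0)&0x1 = 0x0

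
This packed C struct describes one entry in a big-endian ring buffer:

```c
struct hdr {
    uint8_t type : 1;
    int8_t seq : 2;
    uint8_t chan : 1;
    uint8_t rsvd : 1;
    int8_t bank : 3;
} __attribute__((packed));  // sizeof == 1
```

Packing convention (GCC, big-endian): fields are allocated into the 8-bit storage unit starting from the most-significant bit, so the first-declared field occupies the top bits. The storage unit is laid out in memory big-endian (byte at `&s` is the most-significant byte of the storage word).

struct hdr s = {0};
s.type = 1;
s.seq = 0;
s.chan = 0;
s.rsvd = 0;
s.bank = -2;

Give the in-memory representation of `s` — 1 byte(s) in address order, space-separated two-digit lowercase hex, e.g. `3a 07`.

type:1 = 1 → 0x1 << 7 → word 0x80
seq:2 = 0 → 0x0 << 5 → word 0x80
chan:1 = 0 → 0x0 << 4 → word 0x80
rsvd:1 = 0 → 0x0 << 3 → word 0x80
bank:3 = -2 → 0x6 << 0 → word 0x86
word = 0x86 → big-endian bytes:
  [0]=0x86

86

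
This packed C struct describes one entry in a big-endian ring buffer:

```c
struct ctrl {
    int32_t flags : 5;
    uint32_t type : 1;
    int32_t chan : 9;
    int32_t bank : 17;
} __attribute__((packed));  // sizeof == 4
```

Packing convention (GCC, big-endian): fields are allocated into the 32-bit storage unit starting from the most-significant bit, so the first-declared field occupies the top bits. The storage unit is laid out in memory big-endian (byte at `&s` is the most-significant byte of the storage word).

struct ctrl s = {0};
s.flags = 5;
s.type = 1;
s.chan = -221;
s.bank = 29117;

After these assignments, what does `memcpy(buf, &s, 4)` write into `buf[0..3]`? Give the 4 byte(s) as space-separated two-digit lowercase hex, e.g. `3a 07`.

2e 46 71 bd

flags:5 = 5 → 0x5 << 27 → word 0x28000000
type:1 = 1 → 0x1 << 26 → word 0x2c000000
chan:9 = -221 → 0x123 << 17 → word 0x2e460000
bank:17 = 29117 → 0x71bd << 0 → word 0x2e4671bd
word = 0x2e4671bd → big-endian bytes:
  [0]=0x2e  [1]=0x46  [2]=0x71  [3]=0xbd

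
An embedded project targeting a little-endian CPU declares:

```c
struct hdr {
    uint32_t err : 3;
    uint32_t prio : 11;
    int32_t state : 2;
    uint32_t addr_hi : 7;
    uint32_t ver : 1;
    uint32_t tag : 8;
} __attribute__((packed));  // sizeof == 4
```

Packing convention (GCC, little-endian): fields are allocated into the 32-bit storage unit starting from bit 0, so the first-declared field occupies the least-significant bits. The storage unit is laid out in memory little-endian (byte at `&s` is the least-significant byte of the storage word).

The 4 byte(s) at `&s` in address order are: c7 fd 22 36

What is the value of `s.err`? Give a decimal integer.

[0]=0xc7 [1]=0xfd [2]=0x22 [3]=0x36 (little-endian) → word 0x3622fdc7
err [0+:3] = (word>>0) & 0x7 = 7  ←
prio [3+:11] = (word>>3) & 0x7ff = 1976
state [14+:2] = (word>>14) & 0x3 = 3
addr_hi [16+:7] = (word>>16) & 0x7f = 34
ver [23+:1] = (word>>23) & 0x1 = 0
tag [24+:8] = (word>>24) & 0xff = 54

7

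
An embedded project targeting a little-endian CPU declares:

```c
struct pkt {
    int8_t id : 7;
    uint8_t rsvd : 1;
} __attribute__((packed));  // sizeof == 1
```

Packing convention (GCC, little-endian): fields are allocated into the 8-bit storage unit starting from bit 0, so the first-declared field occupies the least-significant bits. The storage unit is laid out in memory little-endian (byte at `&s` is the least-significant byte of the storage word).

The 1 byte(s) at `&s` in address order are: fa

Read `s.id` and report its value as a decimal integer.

[0]=0xfa (little-endian) → word 0xfa
id [0+:7] = (word>>0) & 0x7f = 122  ←
rsvd [7+:1] = (word>>7) & 0x1 = 1
id signed 7b, MSB=1: 122 - 128 = -6

-6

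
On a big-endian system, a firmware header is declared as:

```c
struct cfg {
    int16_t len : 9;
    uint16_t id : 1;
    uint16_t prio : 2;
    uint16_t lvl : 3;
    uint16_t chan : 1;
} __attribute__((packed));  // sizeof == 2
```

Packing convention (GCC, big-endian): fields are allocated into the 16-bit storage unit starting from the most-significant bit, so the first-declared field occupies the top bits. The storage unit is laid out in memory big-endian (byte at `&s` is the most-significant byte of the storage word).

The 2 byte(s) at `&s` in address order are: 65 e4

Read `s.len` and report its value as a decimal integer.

[0]=0x65 [1]=0xe4 (big-endian) → word 0x65e4
len [7+:9] = (word>>7) & 0x1ff = 203  ←
id [6+:1] = (word>>6) & 0x1 = 1
prio [4+:2] = (word>>4) & 0x3 = 2
lvl [1+:3] = (word>>1) & 0x7 = 2
chan [0+:1] = (word>>0) & 0x1 = 0
len signed 9b, MSB=0: value = 203

203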